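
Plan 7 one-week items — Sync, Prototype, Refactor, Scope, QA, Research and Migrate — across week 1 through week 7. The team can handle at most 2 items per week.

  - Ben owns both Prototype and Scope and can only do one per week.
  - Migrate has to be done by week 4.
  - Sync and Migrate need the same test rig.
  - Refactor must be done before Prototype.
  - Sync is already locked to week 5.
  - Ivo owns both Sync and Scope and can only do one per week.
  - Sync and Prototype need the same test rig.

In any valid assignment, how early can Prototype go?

week 2

Precedence pushes Prototype to at least week 2.
Prototype at week 2 is achievable: Prototype=week 2; Research=week 3; QA=week 2; Scope=week 3; Sync=week 5; Migrate=week 1; Refactor=week 1.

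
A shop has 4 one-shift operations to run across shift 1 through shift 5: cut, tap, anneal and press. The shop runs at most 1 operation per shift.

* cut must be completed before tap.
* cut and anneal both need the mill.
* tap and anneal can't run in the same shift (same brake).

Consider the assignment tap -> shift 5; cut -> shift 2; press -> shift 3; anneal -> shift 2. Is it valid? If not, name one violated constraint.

Invalid. cut and anneal both need the mill.

tap and anneal can't run in the same shift (same brake) — holds.
The shop runs at most 1 operation per shift — violated.
cut and anneal both need the mill — violated.
cut must be completed before tap — holds.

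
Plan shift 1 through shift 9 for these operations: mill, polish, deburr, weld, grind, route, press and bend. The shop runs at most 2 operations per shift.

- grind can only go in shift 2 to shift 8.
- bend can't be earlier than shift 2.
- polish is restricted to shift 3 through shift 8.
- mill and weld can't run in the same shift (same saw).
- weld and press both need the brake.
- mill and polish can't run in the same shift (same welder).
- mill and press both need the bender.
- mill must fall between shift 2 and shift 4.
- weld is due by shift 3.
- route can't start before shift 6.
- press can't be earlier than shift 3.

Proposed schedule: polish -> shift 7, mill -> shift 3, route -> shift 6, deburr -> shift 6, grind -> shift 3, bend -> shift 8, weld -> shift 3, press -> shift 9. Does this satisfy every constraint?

No — it violates: mill and weld can't run in the same shift (same saw)

The shop runs at most 2 operations per shift — violated.
mill and weld can't run in the same shift (same saw) — violated.
press can't be earlier than shift 3 — holds.
mill must fall between shift 2 and shift 4 — holds.
mill and polish can't run in the same shift (same welder) — holds.
grind can only go in shift 2 to shift 8 — holds.
bend can't be earlier than shift 2 — holds.
mill and press both need the bender — holds.
route can't start before shift 6 — holds.
weld and press both need the brake — holds.
weld is due by shift 3 — holds.
polish is restricted to shift 3 through shift 8 — holds.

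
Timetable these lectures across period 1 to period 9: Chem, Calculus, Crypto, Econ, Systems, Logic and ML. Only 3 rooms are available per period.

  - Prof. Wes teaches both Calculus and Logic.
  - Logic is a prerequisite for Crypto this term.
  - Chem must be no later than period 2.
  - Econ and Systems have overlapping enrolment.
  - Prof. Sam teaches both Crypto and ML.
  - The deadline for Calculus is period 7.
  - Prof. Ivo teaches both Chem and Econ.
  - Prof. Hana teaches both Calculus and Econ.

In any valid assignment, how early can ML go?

ML at period 1 is achievable: Calculus in period 1; Logic in period 2; ML in period 1; Chem in period 1; Systems in period 3; Econ in period 2; Crypto in period 3.

period 1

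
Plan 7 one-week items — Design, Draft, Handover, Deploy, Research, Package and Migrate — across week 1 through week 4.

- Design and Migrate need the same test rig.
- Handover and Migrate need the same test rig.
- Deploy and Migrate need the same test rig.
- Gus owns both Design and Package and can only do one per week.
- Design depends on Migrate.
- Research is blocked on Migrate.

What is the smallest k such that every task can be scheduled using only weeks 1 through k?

2 weeks

The precedence chain requires at least 2 distinct weeks.
2 works (last occupied week: week 2): for example Design=week 2, Migrate=week 1, Research=week 2, Package=week 1, Handover=week 2, Deploy=week 2, Draft=week 1.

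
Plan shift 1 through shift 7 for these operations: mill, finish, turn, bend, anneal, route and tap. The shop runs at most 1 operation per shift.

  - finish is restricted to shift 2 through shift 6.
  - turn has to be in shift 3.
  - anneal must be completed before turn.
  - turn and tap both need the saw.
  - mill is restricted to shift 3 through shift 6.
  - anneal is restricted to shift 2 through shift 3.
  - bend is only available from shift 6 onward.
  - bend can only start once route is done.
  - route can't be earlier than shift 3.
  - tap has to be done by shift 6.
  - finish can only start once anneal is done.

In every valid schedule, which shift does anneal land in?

shift 2

Anneal is available from shift 2; anneal's own window allows nothing later than shift 3; downstream work caps anneal at shift 2.
So anneal is pinned to shift 2.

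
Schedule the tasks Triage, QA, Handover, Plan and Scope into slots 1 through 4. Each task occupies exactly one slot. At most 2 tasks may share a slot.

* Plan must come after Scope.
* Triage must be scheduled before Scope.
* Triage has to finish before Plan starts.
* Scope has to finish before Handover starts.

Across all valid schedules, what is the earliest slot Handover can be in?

3

Precedence pushes Handover to at least 3.
Handover at 3 is achievable: Triage -> 1; Handover -> 3; QA -> 1; Scope -> 2; Plan -> 3.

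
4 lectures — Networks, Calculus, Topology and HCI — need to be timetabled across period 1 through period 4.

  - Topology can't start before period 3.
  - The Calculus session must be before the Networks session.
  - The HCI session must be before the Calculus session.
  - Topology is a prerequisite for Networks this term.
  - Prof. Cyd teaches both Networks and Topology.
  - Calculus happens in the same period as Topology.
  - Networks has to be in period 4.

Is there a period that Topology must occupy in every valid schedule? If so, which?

Topology's window is period 3–period 4.
Networks is fixed at period 4, and Topology can't share a period with Networks.
So Topology must be period 3.

period 3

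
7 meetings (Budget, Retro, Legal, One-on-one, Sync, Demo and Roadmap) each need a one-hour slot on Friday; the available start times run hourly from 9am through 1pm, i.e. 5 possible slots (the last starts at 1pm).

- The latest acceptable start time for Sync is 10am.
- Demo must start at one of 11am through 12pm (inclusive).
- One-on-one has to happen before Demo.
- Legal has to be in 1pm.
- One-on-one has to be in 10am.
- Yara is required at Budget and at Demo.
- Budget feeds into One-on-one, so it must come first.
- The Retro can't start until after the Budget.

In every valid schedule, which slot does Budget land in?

Downstream work caps Budget at 9am.
So Budget is pinned to 9am.

9am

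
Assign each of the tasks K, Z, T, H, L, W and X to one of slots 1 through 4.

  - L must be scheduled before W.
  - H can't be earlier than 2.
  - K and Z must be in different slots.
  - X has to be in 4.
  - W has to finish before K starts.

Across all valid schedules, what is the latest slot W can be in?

Precedence pushes W to at least 2; downstream work caps W at 3.
W at 3 is achievable: X=4, W=3, K=4, T=1, Z=1, H=2, L=1.

3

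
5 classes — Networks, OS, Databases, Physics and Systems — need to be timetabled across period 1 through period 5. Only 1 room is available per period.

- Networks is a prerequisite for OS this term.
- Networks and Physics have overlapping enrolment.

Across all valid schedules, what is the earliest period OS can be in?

Precedence pushes OS to at least period 2.
OS at period 2 is achievable: Systems -> period 5, OS -> period 2, Physics -> period 4, Networks -> period 1, Databases -> period 3.

period 2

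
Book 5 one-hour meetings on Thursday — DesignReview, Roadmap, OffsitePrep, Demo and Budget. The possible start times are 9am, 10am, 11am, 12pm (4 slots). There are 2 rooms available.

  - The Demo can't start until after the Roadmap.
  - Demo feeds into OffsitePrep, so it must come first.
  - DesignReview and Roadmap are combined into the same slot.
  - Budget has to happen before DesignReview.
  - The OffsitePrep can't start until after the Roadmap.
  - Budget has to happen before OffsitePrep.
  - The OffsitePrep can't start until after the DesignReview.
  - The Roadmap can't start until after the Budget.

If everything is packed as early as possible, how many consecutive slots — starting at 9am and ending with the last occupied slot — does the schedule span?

The precedence chain requires at least 4 distinct slots.
With at most 2 per slot and 5 meetings, at least 3 slots are needed.
4 works (last occupied slot: 12pm): for example OffsitePrep=12pm, DesignReview=10am, Demo=11am, Budget=9am, Roadmap=10am.

4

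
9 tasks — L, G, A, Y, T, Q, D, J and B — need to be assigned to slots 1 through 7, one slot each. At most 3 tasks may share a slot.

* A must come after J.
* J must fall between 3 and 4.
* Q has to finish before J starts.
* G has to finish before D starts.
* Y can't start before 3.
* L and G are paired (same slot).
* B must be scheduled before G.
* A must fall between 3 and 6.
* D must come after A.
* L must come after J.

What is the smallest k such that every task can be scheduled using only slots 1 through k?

The precedence chain requires at least 4 distinct slots.
With at most 3 per slot and 9 tasks, at least 3 slots are needed.
Propagating the time windows through the other constraints, D can't land before 5, so the schedule must run through at least slot 5.
5 works (last occupied slot: 5): for example J -> 3; D -> 5; G -> 4; T -> 1; A -> 4; L -> 4; Y -> 3; Q -> 1; B -> 1.

5 slots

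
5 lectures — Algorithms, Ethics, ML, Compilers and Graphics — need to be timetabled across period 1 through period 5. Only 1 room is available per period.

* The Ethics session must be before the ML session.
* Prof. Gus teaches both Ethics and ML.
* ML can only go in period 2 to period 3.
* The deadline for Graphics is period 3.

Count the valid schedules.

Splitting on Algorithms: it can be period 4 (3), period 5 (3). Listing each branch's schedules as (Ethics, ML, Compilers, Graphics) by period number:
Algorithms=period 4: (1,2,5,3) (1,3,5,2) (2,3,5,1) — 3.
Algorithms=period 5: (1,2,4,3) (1,3,4,2) (2,3,4,1) — 3.
Summing: 3 + 3 = 6.

6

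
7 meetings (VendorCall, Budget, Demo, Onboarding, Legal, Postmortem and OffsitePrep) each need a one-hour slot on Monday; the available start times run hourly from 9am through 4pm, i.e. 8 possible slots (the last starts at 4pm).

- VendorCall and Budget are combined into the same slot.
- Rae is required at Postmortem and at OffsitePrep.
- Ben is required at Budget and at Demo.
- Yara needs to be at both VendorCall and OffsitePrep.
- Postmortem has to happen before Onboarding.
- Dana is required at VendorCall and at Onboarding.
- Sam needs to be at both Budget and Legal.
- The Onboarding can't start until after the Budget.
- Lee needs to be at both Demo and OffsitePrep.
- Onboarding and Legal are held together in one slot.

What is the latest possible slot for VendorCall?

3pm

VendorCall must be in the same slot as Budget, which can't be after 3pm, so VendorCall is at most 3pm.
VendorCall at 3pm is achievable: Postmortem in 9am, Onboarding in 4pm, Demo in 9am, Legal in 4pm, VendorCall in 3pm, Budget in 3pm, OffsitePrep in 10am.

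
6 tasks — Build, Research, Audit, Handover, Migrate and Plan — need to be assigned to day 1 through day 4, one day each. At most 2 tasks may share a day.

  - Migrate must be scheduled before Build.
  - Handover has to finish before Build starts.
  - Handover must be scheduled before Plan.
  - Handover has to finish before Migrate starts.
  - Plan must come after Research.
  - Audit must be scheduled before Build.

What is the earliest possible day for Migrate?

day 2

Precedence pushes Migrate to at least day 2; downstream work caps Migrate at day 3.
Migrate at day 2 is achievable: Plan=day 3, Research=day 1, Migrate=day 2, Build=day 3, Handover=day 1, Audit=day 2.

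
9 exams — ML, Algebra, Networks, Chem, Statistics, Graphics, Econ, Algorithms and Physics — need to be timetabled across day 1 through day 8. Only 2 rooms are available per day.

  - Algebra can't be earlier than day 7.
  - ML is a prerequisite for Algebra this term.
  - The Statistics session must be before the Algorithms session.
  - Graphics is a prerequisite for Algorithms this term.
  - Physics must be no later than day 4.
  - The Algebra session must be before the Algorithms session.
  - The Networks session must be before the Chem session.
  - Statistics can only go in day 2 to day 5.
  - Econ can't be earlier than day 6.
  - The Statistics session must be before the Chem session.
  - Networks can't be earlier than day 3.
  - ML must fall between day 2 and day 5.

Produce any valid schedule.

Chem in day 4; Statistics in day 2; Algebra in day 7; Graphics in day 1; Networks in day 3; Physics in day 1; ML in day 2; Econ in day 6; Algorithms in day 8

Checking: Graphics(day 1) before Algorithms(day 8); Statistics(day 2) before Algorithms(day 8); ML(day 2) before Algebra(day 7); Algebra(day 7) before Algorithms(day 8); Statistics(day 2) before Chem(day 4); Networks(day 3) before Chem(day 4); ML=day 2 in [day 2,day 5]; Econ=day 6 in [day 6,day 8]; Networks=day 3 in [day 3,day 8]; Statistics=day 2 in [day 2,day 5]; Physics=day 1 in [day 1,day 4]; Algebra=day 7 in [day 7,day 8]; max 2 per day (cap 2).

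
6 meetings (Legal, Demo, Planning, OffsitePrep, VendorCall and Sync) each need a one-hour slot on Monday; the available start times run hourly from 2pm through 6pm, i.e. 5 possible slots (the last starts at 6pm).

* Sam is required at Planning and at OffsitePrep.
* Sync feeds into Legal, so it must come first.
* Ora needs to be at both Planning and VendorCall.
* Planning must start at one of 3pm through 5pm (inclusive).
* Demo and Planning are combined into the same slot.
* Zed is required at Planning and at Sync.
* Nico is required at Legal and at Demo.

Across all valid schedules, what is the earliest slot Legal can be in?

Precedence pushes Legal to at least 3pm.
Legal at 3pm is achievable: OffsitePrep in 2pm; Legal in 3pm; Demo in 4pm; VendorCall in 2pm; Planning in 4pm; Sync in 2pm.

3pm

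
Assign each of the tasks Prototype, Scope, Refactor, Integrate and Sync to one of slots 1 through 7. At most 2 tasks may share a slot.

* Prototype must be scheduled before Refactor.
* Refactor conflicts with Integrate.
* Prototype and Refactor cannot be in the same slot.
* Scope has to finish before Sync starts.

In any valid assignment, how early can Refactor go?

2

Precedence pushes Refactor to at least 2.
Refactor at 2 is achievable: Prototype=1, Scope=1, Integrate=3, Sync=2, Refactor=2.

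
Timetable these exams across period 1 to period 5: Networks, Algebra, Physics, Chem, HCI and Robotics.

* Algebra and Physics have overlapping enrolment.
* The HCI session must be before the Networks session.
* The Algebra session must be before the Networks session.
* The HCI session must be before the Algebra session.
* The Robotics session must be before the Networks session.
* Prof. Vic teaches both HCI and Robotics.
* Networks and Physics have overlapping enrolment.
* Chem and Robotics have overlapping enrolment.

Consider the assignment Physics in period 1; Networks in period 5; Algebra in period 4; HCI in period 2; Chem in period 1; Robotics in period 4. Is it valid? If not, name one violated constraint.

Prof. Vic teaches both HCI and Robotics — holds.
Chem and Robotics have overlapping enrolment — holds.
The Algebra session must be before the Networks session — holds.
The Robotics session must be before the Networks session — holds.
The HCI session must be before the Algebra session — holds.
Networks and Physics have overlapping enrolment — holds.
Algebra and Physics have overlapping enrolment — holds.
The HCI session must be before the Networks session — holds.

Valid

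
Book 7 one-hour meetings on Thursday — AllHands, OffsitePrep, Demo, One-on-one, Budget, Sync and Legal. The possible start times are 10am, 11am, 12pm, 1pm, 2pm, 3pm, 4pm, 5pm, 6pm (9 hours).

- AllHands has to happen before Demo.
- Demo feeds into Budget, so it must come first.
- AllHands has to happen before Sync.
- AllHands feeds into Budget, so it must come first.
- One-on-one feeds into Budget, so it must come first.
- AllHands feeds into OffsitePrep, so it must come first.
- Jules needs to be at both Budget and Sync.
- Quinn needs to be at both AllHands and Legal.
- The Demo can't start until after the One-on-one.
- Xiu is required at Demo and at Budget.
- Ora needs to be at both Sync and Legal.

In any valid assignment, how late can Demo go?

5pm

Precedence pushes Demo to at least 11am; downstream work caps Demo at 5pm.
Demo at 5pm is achievable: AllHands=10am; Sync=11am; One-on-one=10am; Demo=5pm; OffsitePrep=11am; Legal=12pm; Budget=6pm.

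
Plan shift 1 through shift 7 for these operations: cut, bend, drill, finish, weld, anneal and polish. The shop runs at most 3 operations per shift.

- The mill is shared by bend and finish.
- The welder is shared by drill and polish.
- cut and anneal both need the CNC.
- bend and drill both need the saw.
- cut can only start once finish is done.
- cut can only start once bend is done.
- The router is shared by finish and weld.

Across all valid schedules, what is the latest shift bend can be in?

shift 6

Downstream work caps bend at shift 6.
bend at shift 6 is achievable: cut -> shift 7, anneal -> shift 1, weld -> shift 2, bend -> shift 6, polish -> shift 2, drill -> shift 1, finish -> shift 1.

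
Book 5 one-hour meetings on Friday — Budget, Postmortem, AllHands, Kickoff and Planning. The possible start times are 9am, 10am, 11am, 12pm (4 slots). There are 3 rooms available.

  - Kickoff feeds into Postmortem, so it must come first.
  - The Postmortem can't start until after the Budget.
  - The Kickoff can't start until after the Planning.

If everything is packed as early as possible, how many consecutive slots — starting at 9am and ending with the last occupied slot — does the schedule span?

3

The precedence chain requires at least 3 distinct slots.
With at most 3 per slot and 5 meetings, at least 2 slots are needed.
3 works (last occupied slot: 11am): for example AllHands=9am, Kickoff=10am, Budget=9am, Planning=9am, Postmortem=11am.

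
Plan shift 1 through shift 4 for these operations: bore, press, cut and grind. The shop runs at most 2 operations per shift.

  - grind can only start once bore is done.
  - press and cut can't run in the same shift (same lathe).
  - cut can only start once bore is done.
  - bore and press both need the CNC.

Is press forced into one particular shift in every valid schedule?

No

press can be shift 1 (e.g. press=shift 1; cut=shift 3; grind=shift 3; bore=shift 2) or shift 2 (e.g. bore -> shift 1; cut -> shift 3; press -> shift 2; grind -> shift 2).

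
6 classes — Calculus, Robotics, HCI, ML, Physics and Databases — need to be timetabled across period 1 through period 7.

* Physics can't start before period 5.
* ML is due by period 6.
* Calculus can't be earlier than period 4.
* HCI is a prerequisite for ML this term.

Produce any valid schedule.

ML -> period 2, Physics -> period 5, HCI -> period 1, Databases -> period 1, Calculus -> period 4, Robotics -> period 1

Checking: HCI(period 1) before ML(period 2); Calculus=period 4 in [period 4,period 7]; Physics=period 5 in [period 5,period 7]; ML=period 2 in [period 1,period 6].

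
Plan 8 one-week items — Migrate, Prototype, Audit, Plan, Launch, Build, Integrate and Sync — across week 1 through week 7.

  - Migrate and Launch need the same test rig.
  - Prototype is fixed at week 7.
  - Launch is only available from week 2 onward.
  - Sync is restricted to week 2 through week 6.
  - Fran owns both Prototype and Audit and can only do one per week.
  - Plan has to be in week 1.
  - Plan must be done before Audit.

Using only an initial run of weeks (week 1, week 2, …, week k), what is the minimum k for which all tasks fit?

7 weeks

The precedence chain requires at least 2 distinct weeks.
Prototype can't be placed before week 7, so the schedule must run through at least week 7.
7 works (last occupied week: week 7): for example Audit -> week 2; Migrate -> week 1; Sync -> week 2; Launch -> week 2; Prototype -> week 7; Plan -> week 1; Integrate -> week 1; Build -> week 1.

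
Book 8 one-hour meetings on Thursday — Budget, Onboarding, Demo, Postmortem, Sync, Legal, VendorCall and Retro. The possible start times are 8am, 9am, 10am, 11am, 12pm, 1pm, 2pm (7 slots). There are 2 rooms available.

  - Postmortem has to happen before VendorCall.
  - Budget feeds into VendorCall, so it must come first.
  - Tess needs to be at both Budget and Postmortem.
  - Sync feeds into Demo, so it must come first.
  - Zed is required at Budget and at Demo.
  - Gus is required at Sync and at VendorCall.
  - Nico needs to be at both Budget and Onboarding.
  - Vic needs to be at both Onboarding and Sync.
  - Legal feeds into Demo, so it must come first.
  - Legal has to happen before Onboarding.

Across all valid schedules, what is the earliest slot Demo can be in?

9am

Precedence pushes Demo to at least 9am.
Demo at 9am is achievable: Postmortem -> 9am; Retro -> 10am; Onboarding -> 11am; VendorCall -> 11am; Legal -> 8am; Sync -> 8am; Budget -> 10am; Demo -> 9am.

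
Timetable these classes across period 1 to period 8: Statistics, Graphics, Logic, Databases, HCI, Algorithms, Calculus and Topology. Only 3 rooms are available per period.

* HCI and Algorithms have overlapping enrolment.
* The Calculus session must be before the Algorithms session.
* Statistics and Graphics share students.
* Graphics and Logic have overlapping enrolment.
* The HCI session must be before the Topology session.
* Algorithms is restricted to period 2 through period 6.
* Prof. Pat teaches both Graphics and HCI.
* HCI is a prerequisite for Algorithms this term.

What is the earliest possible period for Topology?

Precedence pushes Topology to at least period 2.
Topology at period 2 is achievable: Databases in period 3; Topology in period 2; Algorithms in period 2; Statistics in period 1; Graphics in period 2; Calculus in period 1; HCI in period 1; Logic in period 3.

period 2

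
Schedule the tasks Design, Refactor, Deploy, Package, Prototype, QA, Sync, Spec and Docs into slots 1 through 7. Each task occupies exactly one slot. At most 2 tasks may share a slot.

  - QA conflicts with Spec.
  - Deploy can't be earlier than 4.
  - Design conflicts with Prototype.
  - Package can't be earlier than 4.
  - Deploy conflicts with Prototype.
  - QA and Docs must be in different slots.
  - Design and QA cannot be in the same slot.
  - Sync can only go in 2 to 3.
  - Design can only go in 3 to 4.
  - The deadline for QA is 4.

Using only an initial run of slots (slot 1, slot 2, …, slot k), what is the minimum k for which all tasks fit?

5

With at most 2 per slot and 9 tasks, at least 5 slots are needed.
Deploy can't be placed before 4, so the schedule must run through at least slot 4.
5 works (last occupied slot: 5): for example Sync -> 2; Spec -> 3; Refactor -> 1; Prototype -> 2; Design -> 3; Package -> 4; Docs -> 5; Deploy -> 4; QA -> 1.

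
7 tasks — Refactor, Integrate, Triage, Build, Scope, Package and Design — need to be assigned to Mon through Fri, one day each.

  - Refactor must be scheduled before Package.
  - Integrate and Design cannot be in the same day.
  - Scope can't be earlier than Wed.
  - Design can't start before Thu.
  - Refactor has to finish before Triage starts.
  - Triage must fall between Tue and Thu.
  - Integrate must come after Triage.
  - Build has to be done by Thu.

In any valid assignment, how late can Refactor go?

Wed

Downstream work caps Refactor at Wed.
Refactor at Wed is achievable: Design=Thu, Integrate=Fri, Scope=Wed, Package=Thu, Build=Mon, Triage=Thu, Refactor=Wed.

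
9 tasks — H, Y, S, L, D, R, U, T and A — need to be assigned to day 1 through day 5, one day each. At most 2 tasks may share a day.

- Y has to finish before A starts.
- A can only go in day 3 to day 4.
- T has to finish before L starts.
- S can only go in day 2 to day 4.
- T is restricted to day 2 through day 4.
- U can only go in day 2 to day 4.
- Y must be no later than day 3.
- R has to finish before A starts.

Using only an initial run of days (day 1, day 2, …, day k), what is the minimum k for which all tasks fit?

The precedence chain requires at least 2 distinct days.
With at most 2 per day and 9 tasks, at least 5 days are needed.
A can't be placed before day 3, so the schedule must run through at least day 3.
5 works (last occupied day: day 5): for example D -> day 5; A -> day 3; S -> day 2; L -> day 4; R -> day 1; U -> day 3; Y -> day 1; H -> day 4; T -> day 2.

5 days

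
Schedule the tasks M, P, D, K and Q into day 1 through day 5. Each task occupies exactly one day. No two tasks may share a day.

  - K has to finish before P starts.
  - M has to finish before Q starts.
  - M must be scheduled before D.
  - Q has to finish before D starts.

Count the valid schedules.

Splitting on M: it can be day 1 (6), day 2 (3), day 3 (1). Listing each branch's schedules as (P, D, K, Q) by day number:
M=day 1: (3,5,2,4) (4,5,2,3) (4,5,3,2) (5,3,4,2) (5,4,2,3) (5,4,3,2) — 6.
M=day 2: (3,5,1,4) (4,5,1,3) (5,4,1,3) — 3.
M=day 3: (2,5,1,4) — 1.
Summing: 6 + 3 + 1 = 10.

10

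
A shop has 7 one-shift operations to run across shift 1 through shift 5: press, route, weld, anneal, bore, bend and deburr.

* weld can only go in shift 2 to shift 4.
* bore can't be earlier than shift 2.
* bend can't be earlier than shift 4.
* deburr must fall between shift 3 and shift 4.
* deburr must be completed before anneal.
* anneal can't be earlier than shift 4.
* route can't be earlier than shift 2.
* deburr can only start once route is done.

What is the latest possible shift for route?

shift 3

Route is available from shift 2; downstream work caps route at shift 3.
route at shift 3 is achievable: weld -> shift 2, deburr -> shift 4, anneal -> shift 5, press -> shift 1, bore -> shift 2, bend -> shift 4, route -> shift 3.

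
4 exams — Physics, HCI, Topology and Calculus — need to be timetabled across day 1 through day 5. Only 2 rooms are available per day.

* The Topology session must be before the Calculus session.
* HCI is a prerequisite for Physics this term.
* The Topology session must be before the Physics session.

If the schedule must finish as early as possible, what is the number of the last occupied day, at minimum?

The precedence chain requires at least 2 distinct days.
With at most 2 per day and 4 exams, at least 2 days are needed.
2 works (last occupied day: day 2): for example HCI in day 1; Calculus in day 2; Physics in day 2; Topology in day 1.

day 2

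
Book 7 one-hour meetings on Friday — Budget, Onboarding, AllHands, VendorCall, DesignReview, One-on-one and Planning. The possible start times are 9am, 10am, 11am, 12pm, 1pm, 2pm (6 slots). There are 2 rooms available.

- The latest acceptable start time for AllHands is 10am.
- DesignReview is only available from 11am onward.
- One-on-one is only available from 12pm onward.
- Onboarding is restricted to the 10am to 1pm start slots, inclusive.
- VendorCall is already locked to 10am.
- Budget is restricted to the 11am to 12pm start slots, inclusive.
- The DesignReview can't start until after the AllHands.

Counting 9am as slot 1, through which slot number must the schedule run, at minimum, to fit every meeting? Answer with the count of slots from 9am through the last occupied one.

4

The precedence chain requires at least 2 distinct slots.
With at most 2 per slot and 7 meetings, at least 4 slots are needed.
One-on-one can't be placed before 12pm — that is slot 4 counting from 9am — so the schedule must run through at least 4 slots.
4 works (last occupied slot: 12pm): for example Planning=9am, One-on-one=12pm, Budget=11am, Onboarding=10am, AllHands=9am, DesignReview=11am, VendorCall=10am.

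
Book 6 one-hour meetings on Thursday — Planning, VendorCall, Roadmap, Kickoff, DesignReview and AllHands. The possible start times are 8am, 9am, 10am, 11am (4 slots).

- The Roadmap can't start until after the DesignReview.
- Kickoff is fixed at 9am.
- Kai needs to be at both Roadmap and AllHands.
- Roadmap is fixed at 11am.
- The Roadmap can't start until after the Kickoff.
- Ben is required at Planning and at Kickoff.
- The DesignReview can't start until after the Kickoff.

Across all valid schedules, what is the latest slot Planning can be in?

Planning at 11am is achievable: Roadmap -> 11am; AllHands -> 8am; Planning -> 11am; Kickoff -> 9am; VendorCall -> 8am; DesignReview -> 10am.

11am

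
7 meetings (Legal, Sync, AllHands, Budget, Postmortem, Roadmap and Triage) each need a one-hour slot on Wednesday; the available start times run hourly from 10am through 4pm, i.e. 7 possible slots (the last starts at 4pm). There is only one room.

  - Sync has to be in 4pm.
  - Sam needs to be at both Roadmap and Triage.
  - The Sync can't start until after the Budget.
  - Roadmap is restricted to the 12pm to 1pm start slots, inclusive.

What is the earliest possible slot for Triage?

10am

Triage at 10am is achievable: Sync in 4pm; Postmortem in 3pm; Roadmap in 12pm; Legal in 1pm; Budget in 11am; AllHands in 2pm; Triage in 10am.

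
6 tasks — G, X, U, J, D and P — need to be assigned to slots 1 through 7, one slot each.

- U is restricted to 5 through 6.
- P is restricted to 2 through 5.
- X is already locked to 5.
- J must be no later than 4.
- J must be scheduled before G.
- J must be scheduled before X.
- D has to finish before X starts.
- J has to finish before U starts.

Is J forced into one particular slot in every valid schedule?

J can be 1 (e.g. G=2; D=1; J=1; U=5; X=5; P=2) or 2 (e.g. D -> 1, J -> 2, G -> 3, X -> 5, U -> 5, P -> 2).

No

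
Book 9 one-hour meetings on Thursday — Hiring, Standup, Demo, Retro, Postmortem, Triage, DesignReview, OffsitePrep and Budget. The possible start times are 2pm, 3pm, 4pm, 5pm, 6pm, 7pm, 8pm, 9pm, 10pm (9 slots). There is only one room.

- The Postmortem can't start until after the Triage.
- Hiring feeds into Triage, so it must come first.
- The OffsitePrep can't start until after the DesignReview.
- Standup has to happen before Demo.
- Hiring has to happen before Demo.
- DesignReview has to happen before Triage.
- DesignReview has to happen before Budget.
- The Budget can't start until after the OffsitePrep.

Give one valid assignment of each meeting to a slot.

Budget -> 8pm, Demo -> 6pm, Retro -> 10pm, DesignReview -> 2pm, Triage -> 4pm, Postmortem -> 9pm, Hiring -> 3pm, Standup -> 5pm, OffsitePrep -> 7pm

Checking: DesignReview(2pm) before OffsitePrep(7pm); Hiring(3pm) before Triage(4pm); DesignReview(2pm) before Triage(4pm); Hiring(3pm) before Demo(6pm); Standup(5pm) before Demo(6pm); Triage(4pm) before Postmortem(9pm); DesignReview(2pm) before Budget(8pm); OffsitePrep(7pm) before Budget(8pm); max 1 per slot (cap 1).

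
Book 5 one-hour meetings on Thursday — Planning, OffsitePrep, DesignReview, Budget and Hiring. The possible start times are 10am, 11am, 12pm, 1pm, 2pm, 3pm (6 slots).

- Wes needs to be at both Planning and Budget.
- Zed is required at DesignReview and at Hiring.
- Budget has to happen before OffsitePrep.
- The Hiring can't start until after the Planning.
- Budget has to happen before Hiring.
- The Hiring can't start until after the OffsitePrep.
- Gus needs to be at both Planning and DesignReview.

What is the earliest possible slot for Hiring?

12pm

Precedence pushes Hiring to at least 12pm.
Hiring at 12pm is achievable: Planning=11am, OffsitePrep=11am, Hiring=12pm, Budget=10am, DesignReview=10am.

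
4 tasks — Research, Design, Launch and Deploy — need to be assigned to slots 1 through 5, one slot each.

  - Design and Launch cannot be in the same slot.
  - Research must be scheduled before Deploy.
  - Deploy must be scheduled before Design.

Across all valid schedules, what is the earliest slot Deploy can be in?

Precedence pushes Deploy to at least 2; downstream work caps Deploy at 4.
Deploy at 2 is achievable: Design -> 3, Launch -> 1, Research -> 1, Deploy -> 2.

2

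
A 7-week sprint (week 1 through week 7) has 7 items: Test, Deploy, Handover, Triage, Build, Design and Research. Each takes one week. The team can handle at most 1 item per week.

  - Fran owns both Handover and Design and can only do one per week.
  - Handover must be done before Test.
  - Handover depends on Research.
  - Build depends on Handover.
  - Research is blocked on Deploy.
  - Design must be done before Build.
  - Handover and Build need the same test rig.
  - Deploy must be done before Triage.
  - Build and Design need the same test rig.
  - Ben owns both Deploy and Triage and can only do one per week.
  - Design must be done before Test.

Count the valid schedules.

46

Splitting on Test: it can be week 5 (8), week 6 (19), week 7 (19). Listing each branch's schedules as (Deploy, Handover, Triage, Build, Design, Research) by week number:
Test=week 5: (1,3,6,7,4,2) (1,3,7,6,4,2) (1,4,6,7,2,3) (1,4,6,7,3,2) (1,4,7,6,2,3) (1,4,7,6,3,2) (2,4,6,7,1,3) (2,4,7,6,1,3) — 8.
Test=week 6: (1,3,4,7,5,2) (1,3,5,7,4,2) (1,3,7,5,4,2) (1,4,2,7,5,3) (1,4,3,7,5,2) (1,4,5,7,2,3) (1,4,5,7,3,2) (1,4,7,5,2,3) (1,4,7,5,3,2) (1,5,2,7,3,4) (1,5,2,7,4,3) (1,5,3,7,2,4) (1,5,3,7,4,2) (1,5,4,7,2,3) (1,5,4,7,3,2) (2,4,5,7,1,3) (2,4,7,5,1,3) (2,5,3,7,1,4) (2,5,4,7,1,3) — 19.
Test=week 7: (1,3,4,6,5,2) (1,3,5,6,4,2) (1,3,6,5,4,2) (1,4,2,6,5,3) (1,4,3,6,5,2) (1,4,5,6,2,3) (1,4,5,6,3,2) (1,4,6,5,2,3) (1,4,6,5,3,2) (1,5,2,6,3,4) (1,5,2,6,4,3) (1,5,3,6,2,4) (1,5,3,6,4,2) (1,5,4,6,2,3) (1,5,4,6,3,2) (2,4,5,6,1,3) (2,4,6,5,1,3) (2,5,3,6,1,4) (2,5,4,6,1,3) — 19.
Summing: 8 + 19 + 19 = 46.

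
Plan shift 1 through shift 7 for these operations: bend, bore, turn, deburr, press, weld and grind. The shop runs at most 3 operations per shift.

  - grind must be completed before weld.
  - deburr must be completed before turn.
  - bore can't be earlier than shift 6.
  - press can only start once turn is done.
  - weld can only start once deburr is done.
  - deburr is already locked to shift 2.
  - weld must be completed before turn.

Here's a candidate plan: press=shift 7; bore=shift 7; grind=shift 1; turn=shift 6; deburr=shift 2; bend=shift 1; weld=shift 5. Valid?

Valid

The shop runs at most 3 operations per shift — holds.
weld can only start once deburr is done — holds.
deburr is already locked to shift 2 — holds.
bore can't be earlier than shift 6 — holds.
grind must be completed before weld — holds.
weld must be completed before turn — holds.
press can only start once turn is done — holds.
deburr must be completed before turn — holds.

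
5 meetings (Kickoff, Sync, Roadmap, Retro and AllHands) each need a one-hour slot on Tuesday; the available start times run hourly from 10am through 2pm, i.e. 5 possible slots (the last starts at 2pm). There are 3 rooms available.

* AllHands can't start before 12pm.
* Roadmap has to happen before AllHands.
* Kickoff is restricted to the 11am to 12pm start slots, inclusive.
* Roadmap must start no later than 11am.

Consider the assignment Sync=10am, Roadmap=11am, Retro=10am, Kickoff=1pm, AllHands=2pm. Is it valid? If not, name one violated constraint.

AllHands can't start before 12pm — holds.
There are 3 rooms available — holds.
Roadmap has to happen before AllHands — holds.
Kickoff is restricted to the 11am to 12pm start slots, inclusive — violated.
Roadmap must start no later than 11am — holds.

No. Kickoff is restricted to the 11am to 12pm start slots, inclusive is not satisfied.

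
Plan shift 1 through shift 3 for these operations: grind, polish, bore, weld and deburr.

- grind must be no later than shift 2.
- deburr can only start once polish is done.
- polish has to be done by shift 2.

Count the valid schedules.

Splitting on grind: it can be shift 1 (27), shift 2 (27). Listing each branch's schedules as (polish, bore, weld, deburr) by shift number:
grind=shift 1: (1,1,1,2) (1,1,1,3) (1,1,2,2) (1,1,2,3) (1,1,3,2) (1,1,3,3) (1,2,1,2) (1,2,1,3) (1,2,2,2) (1,2,2,3) (1,2,3,2) (1,2,3,3) (1,3,1,2) (1,3,1,3) (1,3,2,2) (1,3,2,3) (1,3,3,2) (1,3,3,3) (2,1,1,3) (2,1,2,3) (2,1,3,3) (2,2,1,3) (2,2,2,3) (2,2,3,3) (2,3,1,3) (2,3,2,3) (2,3,3,3) — 27.
grind=shift 2: (1,1,1,2) (1,1,1,3) (1,1,2,2) (1,1,2,3) (1,1,3,2) (1,1,3,3) (1,2,1,2) (1,2,1,3) (1,2,2,2) (1,2,2,3) (1,2,3,2) (1,2,3,3) (1,3,1,2) (1,3,1,3) (1,3,2,2) (1,3,2,3) (1,3,3,2) (1,3,3,3) (2,1,1,3) (2,1,2,3) (2,1,3,3) (2,2,1,3) (2,2,2,3) (2,2,3,3) (2,3,1,3) (2,3,2,3) (2,3,3,3) — 27.
Summing: 27 + 27 = 54.

54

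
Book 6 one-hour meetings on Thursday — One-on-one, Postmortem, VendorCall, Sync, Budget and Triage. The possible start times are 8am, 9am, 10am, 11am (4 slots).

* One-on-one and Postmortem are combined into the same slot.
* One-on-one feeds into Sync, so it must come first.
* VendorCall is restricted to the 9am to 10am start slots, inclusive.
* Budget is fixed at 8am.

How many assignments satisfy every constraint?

Splitting on One-on-one: it can be 8am (24), 9am (16), 10am (8). Listing each branch's schedules as (Postmortem, VendorCall, Sync, Budget, Triage):
One-on-one=8am: (8am,9am,9am,8am,8am) (8am,9am,9am,8am,9am) (8am,9am,9am,8am,10am) (8am,9am,9am,8am,11am) (8am,9am,10am,8am,8am) (8am,9am,10am,8am,9am) (8am,9am,10am,8am,10am) (8am,9am,10am,8am,11am) (8am,9am,11am,8am,8am) (8am,9am,11am,8am,9am) (8am,9am,11am,8am,10am) (8am,9am,11am,8am,11am) (8am,10am,9am,8am,8am) (8am,10am,9am,8am,9am) (8am,10am,9am,8am,10am) (8am,10am,9am,8am,11am) (8am,10am,10am,8am,8am) (8am,10am,10am,8am,9am) (8am,10am,10am,8am,10am) (8am,10am,10am,8am,11am) (8am,10am,11am,8am,8am) (8am,10am,11am,8am,9am) (8am,10am,11am,8am,10am) (8am,10am,11am,8am,11am) — 24.
One-on-one=9am: (9am,9am,10am,8am,8am) (9am,9am,10am,8am,9am) (9am,9am,10am,8am,10am) (9am,9am,10am,8am,11am) (9am,9am,11am,8am,8am) (9am,9am,11am,8am,9am) (9am,9am,11am,8am,10am) (9am,9am,11am,8am,11am) (9am,10am,10am,8am,8am) (9am,10am,10am,8am,9am) (9am,10am,10am,8am,10am) (9am,10am,10am,8am,11am) (9am,10am,11am,8am,8am) (9am,10am,11am,8am,9am) (9am,10am,11am,8am,10am) (9am,10am,11am,8am,11am) — 16.
One-on-one=10am: (10am,9am,11am,8am,8am) (10am,9am,11am,8am,9am) (10am,9am,11am,8am,10am) (10am,9am,11am,8am,11am) (10am,10am,11am,8am,8am) (10am,10am,11am,8am,9am) (10am,10am,11am,8am,10am) (10am,10am,11am,8am,11am) — 8.
Summing: 24 + 16 + 8 = 48.

48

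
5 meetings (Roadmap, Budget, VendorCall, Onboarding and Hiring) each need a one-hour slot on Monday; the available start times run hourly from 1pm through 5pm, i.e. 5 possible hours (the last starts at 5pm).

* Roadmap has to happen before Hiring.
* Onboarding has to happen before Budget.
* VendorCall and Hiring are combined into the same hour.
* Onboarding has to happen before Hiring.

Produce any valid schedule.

VendorCall in 2pm; Hiring in 2pm; Onboarding in 1pm; Roadmap in 1pm; Budget in 2pm

Checking: Onboarding(1pm) before Hiring(2pm); Roadmap(1pm) before Hiring(2pm); Onboarding(1pm) before Budget(2pm); VendorCall = Hiring = 2pm.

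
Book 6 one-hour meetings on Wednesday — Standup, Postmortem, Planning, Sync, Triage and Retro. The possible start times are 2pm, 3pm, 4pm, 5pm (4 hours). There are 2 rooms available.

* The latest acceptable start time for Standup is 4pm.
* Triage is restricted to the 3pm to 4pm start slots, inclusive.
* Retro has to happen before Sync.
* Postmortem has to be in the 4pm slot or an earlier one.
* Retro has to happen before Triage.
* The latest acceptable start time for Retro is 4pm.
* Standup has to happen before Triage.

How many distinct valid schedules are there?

59

Splitting on Standup: it can be 2pm (35), 3pm (24). Listing each branch's schedules as (Postmortem, Planning, Sync, Triage, Retro):
Standup=2pm: (2pm,3pm,4pm,4pm,3pm) (2pm,3pm,5pm,4pm,3pm) (2pm,4pm,5pm,4pm,3pm) (2pm,5pm,4pm,4pm,3pm) (2pm,5pm,5pm,4pm,3pm) (3pm,2pm,4pm,4pm,3pm) (3pm,2pm,5pm,4pm,3pm) (3pm,3pm,4pm,4pm,2pm) (3pm,3pm,5pm,4pm,2pm) (3pm,4pm,3pm,4pm,2pm) (3pm,4pm,4pm,3pm,2pm) (3pm,4pm,5pm,3pm,2pm) (3pm,4pm,5pm,4pm,2pm) (3pm,4pm,5pm,4pm,3pm) (3pm,5pm,3pm,4pm,2pm) (3pm,5pm,4pm,3pm,2pm) (3pm,5pm,4pm,4pm,2pm) (3pm,5pm,4pm,4pm,3pm) (3pm,5pm,5pm,3pm,2pm) (3pm,5pm,5pm,4pm,2pm) (3pm,5pm,5pm,4pm,3pm) (4pm,2pm,5pm,4pm,3pm) (4pm,3pm,3pm,4pm,2pm) (4pm,3pm,4pm,3pm,2pm) (4pm,3pm,5pm,3pm,2pm) (4pm,3pm,5pm,4pm,2pm) (4pm,3pm,5pm,4pm,3pm) (4pm,4pm,3pm,3pm,2pm) (4pm,4pm,5pm,3pm,2pm) (4pm,5pm,3pm,3pm,2pm) (4pm,5pm,3pm,4pm,2pm) (4pm,5pm,4pm,3pm,2pm) (4pm,5pm,5pm,3pm,2pm) (4pm,5pm,5pm,4pm,2pm) (4pm,5pm,5pm,4pm,3pm) — 35.
Standup=3pm: (2pm,2pm,4pm,4pm,3pm) (2pm,2pm,5pm,4pm,3pm) (2pm,3pm,4pm,4pm,2pm) (2pm,3pm,5pm,4pm,2pm) (2pm,4pm,3pm,4pm,2pm) (2pm,4pm,5pm,4pm,2pm) (2pm,4pm,5pm,4pm,3pm) (2pm,5pm,3pm,4pm,2pm) (2pm,5pm,4pm,4pm,2pm) (2pm,5pm,4pm,4pm,3pm) (2pm,5pm,5pm,4pm,2pm) (2pm,5pm,5pm,4pm,3pm) (3pm,2pm,4pm,4pm,2pm) (3pm,2pm,5pm,4pm,2pm) (3pm,4pm,5pm,4pm,2pm) (3pm,5pm,4pm,4pm,2pm) (3pm,5pm,5pm,4pm,2pm) (4pm,2pm,3pm,4pm,2pm) (4pm,2pm,5pm,4pm,2pm) (4pm,2pm,5pm,4pm,3pm) (4pm,3pm,5pm,4pm,2pm) (4pm,5pm,3pm,4pm,2pm) (4pm,5pm,5pm,4pm,2pm) (4pm,5pm,5pm,4pm,3pm) — 24.
Summing: 35 + 24 = 59.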